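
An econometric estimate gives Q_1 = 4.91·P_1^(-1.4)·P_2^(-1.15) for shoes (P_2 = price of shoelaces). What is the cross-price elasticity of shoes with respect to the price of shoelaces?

-1.15

In a log-linear (constant-elasticity) demand function, the coefficient on the exponent of P_2 is the cross-price elasticity.
ε = -1.15. Negative, so shoes and shoelaces are complements.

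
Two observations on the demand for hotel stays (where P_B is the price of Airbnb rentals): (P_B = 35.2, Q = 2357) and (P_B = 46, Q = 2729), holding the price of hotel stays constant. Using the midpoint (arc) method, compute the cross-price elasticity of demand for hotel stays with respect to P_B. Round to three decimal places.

0.550

ΔQ_A = 2729 − 2357 = 372; ΔP_B = 46 − 35.2 = 10.8.
Midpoints: Q̄_A = 2543.0, P̄_B = 40.60.
ε = (ΔQ_A/Q̄_A)/(ΔP_B/P̄_B) = (372/2543.0)/(10.8/40.60) ≈ 0.550.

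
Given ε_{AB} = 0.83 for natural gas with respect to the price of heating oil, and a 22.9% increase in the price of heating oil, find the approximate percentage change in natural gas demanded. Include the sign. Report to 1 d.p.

%ΔQ ≈ ε × %ΔP of heating oil = 0.83 × (22.9%) = 19.0%.
Demand for natural gas rises by about 19.0%.

19.0%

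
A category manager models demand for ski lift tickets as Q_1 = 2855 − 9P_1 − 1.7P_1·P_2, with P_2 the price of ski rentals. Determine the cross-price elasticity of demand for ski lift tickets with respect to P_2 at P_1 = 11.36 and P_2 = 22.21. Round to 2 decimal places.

At P_1 = 11.36 and P_2 = 22.21: Q_1 = 2323.840.
∂Q_1/∂P_2 = -1.7P_1 = -1.7(11.36) = -19.3120.
ε = (∂Q_1/∂P_2)(P_2/Q_1) = -19.3120 × (22.21/2323.840) ≈ -0.18.
ε < 0: complements.

-0.18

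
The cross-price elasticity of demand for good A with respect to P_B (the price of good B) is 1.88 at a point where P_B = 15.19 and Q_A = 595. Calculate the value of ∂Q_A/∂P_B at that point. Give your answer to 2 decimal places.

73.64

ε = (∂Q_A/∂P_B)·(P_B/Q_A) ⇒ ∂Q_A/∂P_B = ε·Q_A/P_B = 1.88 × 595/15.19 ≈ 73.64.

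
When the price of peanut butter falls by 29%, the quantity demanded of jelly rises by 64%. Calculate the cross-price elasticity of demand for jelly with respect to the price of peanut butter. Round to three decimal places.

-2.207

ε = (%ΔQ of jelly) / (%ΔP of peanut butter) = (64%) / (-29%) ≈ -2.207.
Negative cross-price elasticity: complements.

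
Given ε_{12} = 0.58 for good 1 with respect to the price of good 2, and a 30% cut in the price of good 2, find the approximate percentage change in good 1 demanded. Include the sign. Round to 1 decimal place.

%ΔQ ≈ ε × %ΔP of good 2 = 0.58 × (-30%) = -17.4%.
Demand for good 1 falls by about 17.4%.

-17.4%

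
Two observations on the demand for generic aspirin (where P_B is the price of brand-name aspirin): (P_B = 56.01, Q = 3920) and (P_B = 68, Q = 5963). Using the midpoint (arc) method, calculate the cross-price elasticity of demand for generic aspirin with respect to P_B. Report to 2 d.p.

2.14

ΔQ_A = 5963 − 3920 = 2043; ΔP_B = 68 − 56.01 = 11.99.
Midpoints: Q̄_A = 4941.5, P̄_B = 62.00.
ε = (ΔQ_A/Q̄_A)/(ΔP_B/P̄_B) = (2043/4941.5)/(11.99/62.00) ≈ 2.14.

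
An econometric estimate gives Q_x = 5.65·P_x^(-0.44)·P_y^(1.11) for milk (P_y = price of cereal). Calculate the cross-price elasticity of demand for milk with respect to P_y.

1.11

In a log-linear (constant-elasticity) demand function, the coefficient on the exponent of P_y is the cross-price elasticity.
ε = 1.11. Positive, so milk and cereal are substitutes.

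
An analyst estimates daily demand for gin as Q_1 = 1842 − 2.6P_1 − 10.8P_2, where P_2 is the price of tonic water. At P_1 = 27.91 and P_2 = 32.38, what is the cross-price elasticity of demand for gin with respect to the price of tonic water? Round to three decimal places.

At P_1 = 27.91 and P_2 = 32.38: Q_1 = 1419.73.
∂Q_1/∂P_2 = -10.8.
ε = (∂Q_1/∂P_2)(P_2/Q_1) = -10.8 × (32.38/1419.73) ≈ -0.246.

-0.246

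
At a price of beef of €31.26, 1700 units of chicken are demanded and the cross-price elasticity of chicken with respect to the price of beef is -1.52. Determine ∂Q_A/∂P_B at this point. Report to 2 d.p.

-82.66

ε = (∂Q_A/∂P_B)·(P_B/Q_A) ⇒ ∂Q_A/∂P_B = ε·Q_A/P_B = -1.52 × 1700/31.26 ≈ -82.66.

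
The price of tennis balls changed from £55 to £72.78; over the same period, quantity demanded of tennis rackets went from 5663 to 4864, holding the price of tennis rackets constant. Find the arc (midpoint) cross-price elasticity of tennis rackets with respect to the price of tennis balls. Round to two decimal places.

-0.55

ΔQ_A = 4864 − 5663 = -799; ΔP_B = 72.78 − 55 = 17.78.
Midpoints: Q̄_A = 5263.5, P̄_B = 63.89.
ε = (ΔQ_A/Q̄_A)/(ΔP_B/P̄_B) = (-799/5263.5)/(17.78/63.89) ≈ -0.55.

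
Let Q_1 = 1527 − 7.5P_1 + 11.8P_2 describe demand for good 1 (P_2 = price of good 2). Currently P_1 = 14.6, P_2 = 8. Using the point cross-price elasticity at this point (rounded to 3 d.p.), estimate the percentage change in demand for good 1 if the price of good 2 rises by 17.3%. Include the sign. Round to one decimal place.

1.1%

At P_1 = 14.6, P_2 = 8: Q_1 = 1511.9.
∂Q_1/∂P_2 = 11.8.
ε = (∂Q_1/∂P_2)(P_2/Q_1) = 11.8000 × 8/1511.9 ≈ 0.062.
%ΔQ_1 ≈ ε × %ΔP_2 = 0.062 × (17.3%) = 1.1%.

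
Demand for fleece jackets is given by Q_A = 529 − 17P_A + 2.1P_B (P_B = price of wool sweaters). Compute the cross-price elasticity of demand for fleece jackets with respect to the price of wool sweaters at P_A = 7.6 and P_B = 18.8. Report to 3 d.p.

At P_A = 7.6 and P_B = 18.8: Q_A = 439.28.
∂Q_A/∂P_B = 2.1.
ε = (∂Q_A/∂P_B)(P_B/Q_A) = 2.1 × (18.8/439.28) ≈ 0.090.
Since ε > 0, fleece jackets and wool sweaters are substitutes.

0.090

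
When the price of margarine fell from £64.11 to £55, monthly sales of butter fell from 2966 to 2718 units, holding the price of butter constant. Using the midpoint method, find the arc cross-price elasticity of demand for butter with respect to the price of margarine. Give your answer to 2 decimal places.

ΔQ_A = 2718 − 2966 = -248; ΔP_B = 55 − 64.11 = -9.11.
Midpoints: Q̄_A = 2842.0, P̄_B = 59.55.
ε = (ΔQ_A/Q̄_A)/(ΔP_B/P̄_B) = (-248/2842.0)/(-9.11/59.55) ≈ 0.57.

0.57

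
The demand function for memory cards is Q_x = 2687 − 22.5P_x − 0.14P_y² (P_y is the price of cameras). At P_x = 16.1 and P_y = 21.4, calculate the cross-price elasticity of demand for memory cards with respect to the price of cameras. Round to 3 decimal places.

At P_x = 16.1 and P_y = 21.4: Q_x = 2260.636.
∂Q_x/∂P_y = -0.28P_y = -0.28(21.4) = -5.9920.
ε = (∂Q_x/∂P_y)(P_y/Q_x) = -5.9920 × (21.4/2260.636) ≈ -0.057.

-0.057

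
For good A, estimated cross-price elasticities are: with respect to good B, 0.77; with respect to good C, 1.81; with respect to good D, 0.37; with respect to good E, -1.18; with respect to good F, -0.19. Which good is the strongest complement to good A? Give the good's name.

Complements have ε < 0. The most negative value is -1.18 (good E).

good E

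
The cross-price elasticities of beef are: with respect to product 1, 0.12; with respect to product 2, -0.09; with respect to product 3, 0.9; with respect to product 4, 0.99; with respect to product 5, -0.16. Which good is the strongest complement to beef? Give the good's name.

product 5

Complements have ε < 0. The most negative value is -0.16 (product 5).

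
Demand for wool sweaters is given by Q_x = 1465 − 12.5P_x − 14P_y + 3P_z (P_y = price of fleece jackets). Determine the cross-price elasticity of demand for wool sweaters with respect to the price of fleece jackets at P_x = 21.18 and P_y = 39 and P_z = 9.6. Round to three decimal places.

At P_x = 21.18 and P_y = 39 and P_z = 9.6: Q_x = 683.05.
∂Q_x/∂P_y = -14.
ε = (∂Q_x/∂P_y)(P_y/Q_x) = -14 × (39/683.05) ≈ -0.799.

-0.799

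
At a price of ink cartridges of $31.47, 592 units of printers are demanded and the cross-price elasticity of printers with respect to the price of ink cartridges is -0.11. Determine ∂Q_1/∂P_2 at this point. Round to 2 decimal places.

-2.07

ε = (∂Q_1/∂P_2)·(P_2/Q_1) ⇒ ∂Q_1/∂P_2 = ε·Q_1/P_2 = -0.11 × 592/31.47 ≈ -2.07.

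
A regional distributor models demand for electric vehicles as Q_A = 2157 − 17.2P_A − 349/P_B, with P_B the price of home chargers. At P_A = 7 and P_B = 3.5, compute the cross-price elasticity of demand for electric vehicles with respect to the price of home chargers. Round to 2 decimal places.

At P_A = 7 and P_B = 3.5: Q_A = 1936.886.
∂Q_A/∂P_B = 349/P_B² = 28.4898.
ε = (∂Q_A/∂P_B)(P_B/Q_A) = 28.4898 × (3.5/1936.886) ≈ 0.05.
ε > 0: substitutes.

0.05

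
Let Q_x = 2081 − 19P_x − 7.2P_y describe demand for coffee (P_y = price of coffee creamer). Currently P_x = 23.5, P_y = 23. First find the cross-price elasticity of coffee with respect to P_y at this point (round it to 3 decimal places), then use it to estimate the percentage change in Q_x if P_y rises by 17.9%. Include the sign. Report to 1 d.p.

-2.0%

At P_x = 23.5, P_y = 23: Q_x = 1468.9.
∂Q_x/∂P_y = -7.2.
ε = (∂Q_x/∂P_y)(P_y/Q_x) = -7.2000 × 23/1468.9 ≈ -0.113.
%ΔQ_x ≈ ε × %ΔP_y = -0.113 × (17.9%) = -2.0%.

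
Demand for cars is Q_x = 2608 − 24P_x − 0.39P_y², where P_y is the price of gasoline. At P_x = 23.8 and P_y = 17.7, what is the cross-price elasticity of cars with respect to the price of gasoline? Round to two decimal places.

At P_x = 23.8 and P_y = 17.7: Q_x = 1914.617.
∂Q_x/∂P_y = -0.78P_y = -0.78(17.7) = -13.8060.
ε = (∂Q_x/∂P_y)(P_y/Q_x) = -13.8060 × (17.7/1914.617) ≈ -0.13.
ε < 0: complements.

-0.13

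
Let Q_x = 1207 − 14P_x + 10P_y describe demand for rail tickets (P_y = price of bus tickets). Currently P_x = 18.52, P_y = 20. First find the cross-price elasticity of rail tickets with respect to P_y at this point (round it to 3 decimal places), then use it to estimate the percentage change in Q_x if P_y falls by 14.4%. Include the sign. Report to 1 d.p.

At P_x = 18.52, P_y = 20: Q_x = 1147.72.
∂Q_x/∂P_y = 10.
ε = (∂Q_x/∂P_y)(P_y/Q_x) = 10.0000 × 20/1147.72 ≈ 0.174.
%ΔQ_x ≈ ε × %ΔP_y = 0.174 × (-14.4%) = -2.5%.

-2.5%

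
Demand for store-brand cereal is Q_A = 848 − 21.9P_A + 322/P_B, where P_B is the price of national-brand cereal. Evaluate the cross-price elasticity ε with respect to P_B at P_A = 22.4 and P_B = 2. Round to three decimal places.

At P_A = 22.4 and P_B = 2: Q_A = 518.44.
∂Q_A/∂P_B = −322/P_B² = -80.5000.
ε = (∂Q_A/∂P_B)(P_B/Q_A) = -80.5000 × (2/518.44) ≈ -0.311.
ε < 0: complements.

-0.311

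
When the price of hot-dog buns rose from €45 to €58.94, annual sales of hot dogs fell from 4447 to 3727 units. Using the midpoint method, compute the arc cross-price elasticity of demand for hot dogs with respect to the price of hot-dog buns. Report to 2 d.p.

ΔQ_A = 3727 − 4447 = -720; ΔP_B = 58.94 − 45 = 13.94.
Midpoints: Q̄_A = 4087.0, P̄_B = 51.97.
ε = (ΔQ_A/Q̄_A)/(ΔP_B/P̄_B) = (-720/4087.0)/(13.94/51.97) ≈ -0.66.

-0.66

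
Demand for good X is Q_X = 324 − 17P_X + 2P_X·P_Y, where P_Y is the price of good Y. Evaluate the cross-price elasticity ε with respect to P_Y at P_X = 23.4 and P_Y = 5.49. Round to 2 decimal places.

At P_X = 23.4 and P_Y = 5.49: Q_X = 183.132.
∂Q_X/∂P_Y = 2P_X = 2(23.4) = 46.8000.
ε = (∂Q_X/∂P_Y)(P_Y/Q_X) = 46.8000 × (5.49/183.132) ≈ 1.40.
ε > 0: substitutes.

1.40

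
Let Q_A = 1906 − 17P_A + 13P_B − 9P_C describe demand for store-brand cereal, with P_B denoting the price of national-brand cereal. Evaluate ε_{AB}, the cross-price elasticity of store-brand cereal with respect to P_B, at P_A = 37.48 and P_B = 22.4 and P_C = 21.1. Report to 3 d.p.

0.213

At P_A = 37.48 and P_B = 22.4 and P_C = 21.1: Q_A = 1370.14.
∂Q_A/∂P_B = 13.
ε = (∂Q_A/∂P_B)(P_B/Q_A) = 13 × (22.4/1370.14) ≈ 0.213.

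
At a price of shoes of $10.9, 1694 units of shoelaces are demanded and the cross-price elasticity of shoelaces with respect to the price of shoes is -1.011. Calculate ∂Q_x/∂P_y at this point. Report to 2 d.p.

-157.12

ε = (∂Q_x/∂P_y)·(P_y/Q_x) ⇒ ∂Q_x/∂P_y = ε·Q_x/P_y = -1.011 × 1694/10.9 ≈ -157.12.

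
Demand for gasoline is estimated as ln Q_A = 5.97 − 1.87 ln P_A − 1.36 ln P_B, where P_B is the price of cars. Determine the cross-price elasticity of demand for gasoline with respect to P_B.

-1.36

In a log-linear (constant-elasticity) demand function, the coefficient on ln P_B is the cross-price elasticity.
ε = -1.36. Negative, so gasoline and cars are complements.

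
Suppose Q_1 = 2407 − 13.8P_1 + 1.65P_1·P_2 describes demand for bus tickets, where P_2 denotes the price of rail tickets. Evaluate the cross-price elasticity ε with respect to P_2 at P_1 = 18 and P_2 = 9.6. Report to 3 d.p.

0.117

At P_1 = 18 and P_2 = 9.6: Q_1 = 2443.72.
∂Q_1/∂P_2 = 1.65P_1 = 1.65(18) = 29.7000.
ε = (∂Q_1/∂P_2)(P_2/Q_1) = 29.7000 × (9.6/2443.72) ≈ 0.117.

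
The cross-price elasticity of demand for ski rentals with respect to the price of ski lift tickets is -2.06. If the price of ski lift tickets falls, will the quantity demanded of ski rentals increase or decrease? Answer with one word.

ε < 0 and the price of ski lift tickets falls, so the quantity of ski rentals moves in the opposite direction: it increases.

increase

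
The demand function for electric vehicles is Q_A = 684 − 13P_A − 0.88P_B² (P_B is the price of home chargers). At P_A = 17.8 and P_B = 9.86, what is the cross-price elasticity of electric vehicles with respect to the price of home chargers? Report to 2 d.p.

-0.47

At P_A = 17.8 and P_B = 9.86: Q_A = 367.047.
∂Q_A/∂P_B = -1.76P_B = -1.76(9.86) = -17.3536.
ε = (∂Q_A/∂P_B)(P_B/Q_A) = -17.3536 × (9.86/367.047) ≈ -0.47.
ε < 0: complements.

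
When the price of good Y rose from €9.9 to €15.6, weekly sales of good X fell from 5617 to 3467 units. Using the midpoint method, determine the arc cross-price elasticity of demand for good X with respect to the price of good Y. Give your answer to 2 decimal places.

ΔQ_X = 3467 − 5617 = -2150; ΔP_Y = 15.6 − 9.9 = 5.7.
Midpoints: Q̄_X = 4542.0, P̄_Y = 12.75.
ε = (ΔQ_X/Q̄_X)/(ΔP_Y/P̄_Y) = (-2150/4542.0)/(5.7/12.75) ≈ -1.06.

-1.06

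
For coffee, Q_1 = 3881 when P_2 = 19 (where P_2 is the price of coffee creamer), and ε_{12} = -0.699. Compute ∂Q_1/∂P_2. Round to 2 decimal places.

-142.78

ε = (∂Q_1/∂P_2)·(P_2/Q_1) ⇒ ∂Q_1/∂P_2 = ε·Q_1/P_2 = -0.699 × 3881/19 ≈ -142.78.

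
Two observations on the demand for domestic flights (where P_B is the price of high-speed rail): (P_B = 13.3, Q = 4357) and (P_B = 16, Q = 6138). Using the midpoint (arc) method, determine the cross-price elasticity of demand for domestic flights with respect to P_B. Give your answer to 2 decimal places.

1.84

ΔQ_A = 6138 − 4357 = 1781; ΔP_B = 16 − 13.3 = 2.7.
Midpoints: Q̄_A = 5247.5, P̄_B = 14.65.
ε = (ΔQ_A/Q̄_A)/(ΔP_B/P̄_B) = (1781/5247.5)/(2.7/14.65) ≈ 1.84.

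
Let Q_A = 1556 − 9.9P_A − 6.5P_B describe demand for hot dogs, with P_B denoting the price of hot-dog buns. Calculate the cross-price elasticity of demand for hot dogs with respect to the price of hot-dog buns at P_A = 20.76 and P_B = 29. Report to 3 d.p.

-0.162

At P_A = 20.76 and P_B = 29: Q_A = 1161.976.
∂Q_A/∂P_B = -6.5.
ε = (∂Q_A/∂P_B)(P_B/Q_A) = -6.5 × (29/1161.976) ≈ -0.162.
Since ε < 0, hot dogs and hot-dog buns are complements.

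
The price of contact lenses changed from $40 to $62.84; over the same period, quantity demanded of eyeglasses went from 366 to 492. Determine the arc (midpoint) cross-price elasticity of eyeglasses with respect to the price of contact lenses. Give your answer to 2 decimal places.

0.66

ΔQ_A = 492 − 366 = 126; ΔP_B = 62.84 − 40 = 22.84.
Midpoints: Q̄_A = 429.0, P̄_B = 51.42.
ε = (ΔQ_A/Q̄_A)/(ΔP_B/P̄_B) = (126/429.0)/(22.84/51.42) ≈ 0.66.
ε > 0: eyeglasses and contact lenses are substitutes.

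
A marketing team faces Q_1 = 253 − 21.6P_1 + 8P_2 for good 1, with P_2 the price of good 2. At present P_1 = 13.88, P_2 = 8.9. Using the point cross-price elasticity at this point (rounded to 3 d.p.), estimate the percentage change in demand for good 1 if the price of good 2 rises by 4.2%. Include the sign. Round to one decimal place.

12.3%

At P_1 = 13.88, P_2 = 8.9: Q_1 = 24.392.
∂Q_1/∂P_2 = 8.
ε = (∂Q_1/∂P_2)(P_2/Q_1) = 8.0000 × 8.9/24.392 ≈ 2.919.
%ΔQ_1 ≈ ε × %ΔP_2 = 2.919 × (4.2%) = 12.3%.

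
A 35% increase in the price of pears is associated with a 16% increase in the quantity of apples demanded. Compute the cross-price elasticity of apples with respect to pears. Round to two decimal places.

ε = (%ΔQ of apples) / (%ΔP of pears) = (16%) / (35%) ≈ 0.46.
Positive cross-price elasticity: substitutes.

0.46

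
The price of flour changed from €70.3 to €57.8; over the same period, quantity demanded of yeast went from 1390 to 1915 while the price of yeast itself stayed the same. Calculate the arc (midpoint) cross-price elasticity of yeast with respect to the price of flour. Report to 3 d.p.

ΔQ_A = 1915 − 1390 = 525; ΔP_B = 57.8 − 70.3 = -12.5.
Midpoints: Q̄_A = 1652.5, P̄_B = 64.05.
ε = (ΔQ_A/Q̄_A)/(ΔP_B/P̄_B) = (525/1652.5)/(-12.5/64.05) ≈ -1.628.

-1.628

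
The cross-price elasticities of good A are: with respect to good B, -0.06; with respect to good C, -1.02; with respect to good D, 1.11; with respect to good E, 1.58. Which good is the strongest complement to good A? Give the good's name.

good C

Complements have ε < 0. The most negative value is -1.02 (good C).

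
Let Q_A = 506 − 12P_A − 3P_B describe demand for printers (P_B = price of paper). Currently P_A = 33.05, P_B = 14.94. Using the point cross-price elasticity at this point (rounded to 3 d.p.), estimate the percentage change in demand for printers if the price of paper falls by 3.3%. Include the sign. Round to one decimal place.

2.3%

At P_A = 33.05, P_B = 14.94: Q_A = 64.58.
∂Q_A/∂P_B = -3.
ε = (∂Q_A/∂P_B)(P_B/Q_A) = -3.0000 × 14.94/64.58 ≈ -0.694.
%ΔQ_A ≈ ε × %ΔP_B = -0.694 × (-3.3%) = 2.3%.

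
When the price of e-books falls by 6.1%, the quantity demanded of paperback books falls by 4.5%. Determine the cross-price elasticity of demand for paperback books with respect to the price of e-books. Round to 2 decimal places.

ε = (%ΔQ of paperback books) / (%ΔP of e-books) = (-4.5%) / (-6.1%) ≈ 0.74.

0.74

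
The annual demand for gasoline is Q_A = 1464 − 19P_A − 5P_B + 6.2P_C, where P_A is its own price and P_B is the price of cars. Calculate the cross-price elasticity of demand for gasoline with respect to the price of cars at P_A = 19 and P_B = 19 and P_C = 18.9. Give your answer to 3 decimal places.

-0.084

At P_A = 19 and P_B = 19 and P_C = 18.9: Q_A = 1125.18.
∂Q_A/∂P_B = -5.
ε = (∂Q_A/∂P_B)(P_B/Q_A) = -5 × (19/1125.18) ≈ -0.084.
Since ε < 0, gasoline and cars are complements.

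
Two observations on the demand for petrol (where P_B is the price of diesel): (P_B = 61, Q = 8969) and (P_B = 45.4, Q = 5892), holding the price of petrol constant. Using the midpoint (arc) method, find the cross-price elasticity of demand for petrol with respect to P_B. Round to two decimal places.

ΔQ_A = 5892 − 8969 = -3077; ΔP_B = 45.4 − 61 = -15.6.
Midpoints: Q̄_A = 7430.5, P̄_B = 53.20.
ε = (ΔQ_A/Q̄_A)/(ΔP_B/P̄_B) = (-3077/7430.5)/(-15.6/53.20) ≈ 1.41.

1.41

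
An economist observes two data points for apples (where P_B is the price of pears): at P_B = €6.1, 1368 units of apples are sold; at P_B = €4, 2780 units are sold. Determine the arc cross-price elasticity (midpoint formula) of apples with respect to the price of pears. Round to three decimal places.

-1.637

ΔQ_A = 2780 − 1368 = 1412; ΔP_B = 4 − 6.1 = -2.1.
Midpoints: Q̄_A = 2074.0, P̄_B = 5.05.
ε = (ΔQ_A/Q̄_A)/(ΔP_B/P̄_B) = (1412/2074.0)/(-2.1/5.05) ≈ -1.637.
ε < 0: apples and pears are complements.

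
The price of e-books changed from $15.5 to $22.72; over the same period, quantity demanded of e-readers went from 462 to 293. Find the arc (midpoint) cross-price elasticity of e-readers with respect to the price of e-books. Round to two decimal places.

ΔQ_A = 293 − 462 = -169; ΔP_B = 22.72 − 15.5 = 7.22.
Midpoints: Q̄_A = 377.5, P̄_B = 19.11.
ε = (ΔQ_A/Q̄_A)/(ΔP_B/P̄_B) = (-169/377.5)/(7.22/19.11) ≈ -1.18.

-1.18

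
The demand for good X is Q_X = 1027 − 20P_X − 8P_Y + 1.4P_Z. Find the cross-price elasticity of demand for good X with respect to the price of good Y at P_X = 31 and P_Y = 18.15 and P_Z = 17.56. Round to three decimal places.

At P_X = 31 and P_Y = 18.15 and P_Z = 17.56: Q_X = 286.384.
∂Q_X/∂P_Y = -8.
ε = (∂Q_X/∂P_Y)(P_Y/Q_X) = -8 × (18.15/286.384) ≈ -0.507.

-0.507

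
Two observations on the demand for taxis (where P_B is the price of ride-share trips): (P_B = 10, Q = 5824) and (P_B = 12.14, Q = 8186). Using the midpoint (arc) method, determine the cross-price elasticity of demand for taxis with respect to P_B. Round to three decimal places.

ΔQ_A = 8186 − 5824 = 2362; ΔP_B = 12.14 − 10 = 2.14.
Midpoints: Q̄_A = 7005.0, P̄_B = 11.07.
ε = (ΔQ_A/Q̄_A)/(ΔP_B/P̄_B) = (2362/7005.0)/(2.14/11.07) ≈ 1.744.
ε > 0: taxis and ride-share trips are substitutes.

1.744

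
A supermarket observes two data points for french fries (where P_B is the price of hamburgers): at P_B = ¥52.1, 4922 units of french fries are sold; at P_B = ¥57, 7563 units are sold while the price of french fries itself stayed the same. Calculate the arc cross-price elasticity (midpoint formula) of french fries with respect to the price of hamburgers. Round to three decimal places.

ΔQ_A = 7563 − 4922 = 2641; ΔP_B = 57 − 52.1 = 4.9.
Midpoints: Q̄_A = 6242.5, P̄_B = 54.55.
ε = (ΔQ_A/Q̄_A)/(ΔP_B/P̄_B) = (2641/6242.5)/(4.9/54.55) ≈ 4.710.
ε > 0: french fries and hamburgers are substitutes.

4.710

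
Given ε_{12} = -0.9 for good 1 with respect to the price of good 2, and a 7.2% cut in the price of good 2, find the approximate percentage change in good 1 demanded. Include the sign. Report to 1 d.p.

%ΔQ ≈ ε × %ΔP of good 2 = -0.9 × (-7.2%) = 6.5%.

6.5%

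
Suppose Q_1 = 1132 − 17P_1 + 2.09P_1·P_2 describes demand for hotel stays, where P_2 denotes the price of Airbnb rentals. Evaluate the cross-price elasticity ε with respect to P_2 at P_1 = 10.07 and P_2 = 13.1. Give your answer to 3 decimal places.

At P_1 = 10.07 and P_2 = 13.1: Q_1 = 1236.517.
∂Q_1/∂P_2 = 2.09P_1 = 2.09(10.07) = 21.0463.
ε = (∂Q_1/∂P_2)(P_2/Q_1) = 21.0463 × (13.1/1236.517) ≈ 0.223.

0.223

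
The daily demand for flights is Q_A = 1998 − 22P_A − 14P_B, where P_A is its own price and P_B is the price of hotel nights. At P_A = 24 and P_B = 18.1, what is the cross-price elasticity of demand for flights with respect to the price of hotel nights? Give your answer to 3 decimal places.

At P_A = 24 and P_B = 18.1: Q_A = 1216.6.
∂Q_A/∂P_B = -14.
ε = (∂Q_A/∂P_B)(P_B/Q_A) = -14 × (18.1/1216.6) ≈ -0.208.

-0.208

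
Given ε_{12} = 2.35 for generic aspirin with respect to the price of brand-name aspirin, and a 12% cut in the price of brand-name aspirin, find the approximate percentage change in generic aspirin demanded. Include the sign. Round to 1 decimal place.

%ΔQ ≈ ε × %ΔP of brand-name aspirin = 2.35 × (-12%) = -28.2%.

-28.2%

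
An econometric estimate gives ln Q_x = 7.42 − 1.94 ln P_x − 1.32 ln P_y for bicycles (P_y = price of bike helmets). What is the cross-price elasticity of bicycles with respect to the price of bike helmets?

-1.32

In a log-linear (constant-elasticity) demand function, the coefficient on ln P_y is the cross-price elasticity.
ε = -1.32. Negative, so bicycles and bike helmets are complements.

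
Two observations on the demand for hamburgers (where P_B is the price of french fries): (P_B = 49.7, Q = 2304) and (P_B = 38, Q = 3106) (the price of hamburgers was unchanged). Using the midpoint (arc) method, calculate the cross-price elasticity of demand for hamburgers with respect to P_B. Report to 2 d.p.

-1.11

ΔQ_A = 3106 − 2304 = 802; ΔP_B = 38 − 49.7 = -11.7.
Midpoints: Q̄_A = 2705.0, P̄_B = 43.85.
ε = (ΔQ_A/Q̄_A)/(ΔP_B/P̄_B) = (802/2705.0)/(-11.7/43.85) ≈ -1.11.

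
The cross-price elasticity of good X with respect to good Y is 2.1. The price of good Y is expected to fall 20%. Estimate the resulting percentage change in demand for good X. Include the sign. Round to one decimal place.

%ΔQ ≈ ε × %ΔP of good Y = 2.1 × (-20%) = -42.0%.
Demand for good X falls by about 42.0%.

-42.0%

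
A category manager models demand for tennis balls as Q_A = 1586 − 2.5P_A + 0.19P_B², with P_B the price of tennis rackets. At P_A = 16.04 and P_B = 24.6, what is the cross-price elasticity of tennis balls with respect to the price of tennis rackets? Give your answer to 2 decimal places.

At P_A = 16.04 and P_B = 24.6: Q_A = 1660.880.
∂Q_A/∂P_B = 0.38P_B = 0.38(24.6) = 9.3480.
ε = (∂Q_A/∂P_B)(P_B/Q_A) = 9.3480 × (24.6/1660.880) ≈ 0.14.
ε > 0: substitutes.

0.14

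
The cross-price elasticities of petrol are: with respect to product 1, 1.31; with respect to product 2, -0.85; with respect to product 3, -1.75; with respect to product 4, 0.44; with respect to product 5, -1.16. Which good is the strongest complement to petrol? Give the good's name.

product 3

Complements have ε < 0. The most negative value is -1.75 (product 3).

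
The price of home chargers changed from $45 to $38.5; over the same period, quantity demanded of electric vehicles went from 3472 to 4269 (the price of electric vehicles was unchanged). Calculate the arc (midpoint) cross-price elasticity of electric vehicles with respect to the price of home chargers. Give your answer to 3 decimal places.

-1.323

ΔQ_A = 4269 − 3472 = 797; ΔP_B = 38.5 − 45 = -6.5.
Midpoints: Q̄_A = 3870.5, P̄_B = 41.75.
ε = (ΔQ_A/Q̄_A)/(ΔP_B/P̄_B) = (797/3870.5)/(-6.5/41.75) ≈ -1.323.
ε < 0: electric vehicles and home chargers are complements.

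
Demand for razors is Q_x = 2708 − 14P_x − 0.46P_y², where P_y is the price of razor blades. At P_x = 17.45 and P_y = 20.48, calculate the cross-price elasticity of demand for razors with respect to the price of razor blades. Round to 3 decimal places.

At P_x = 17.45 and P_y = 20.48: Q_x = 2270.762.
∂Q_x/∂P_y = -0.92P_y = -0.92(20.48) = -18.8416.
ε = (∂Q_x/∂P_y)(P_y/Q_x) = -18.8416 × (20.48/2270.762) ≈ -0.170.

-0.170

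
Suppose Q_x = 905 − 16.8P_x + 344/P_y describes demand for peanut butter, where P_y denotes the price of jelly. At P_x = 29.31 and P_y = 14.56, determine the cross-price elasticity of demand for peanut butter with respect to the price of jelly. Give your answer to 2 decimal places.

-0.05

At P_x = 29.31 and P_y = 14.56: Q_x = 436.218.
∂Q_x/∂P_y = −344/P_y² = -1.6227.
ε = (∂Q_x/∂P_y)(P_y/Q_x) = -1.6227 × (14.56/436.218) ≈ -0.05.
ε < 0: complements.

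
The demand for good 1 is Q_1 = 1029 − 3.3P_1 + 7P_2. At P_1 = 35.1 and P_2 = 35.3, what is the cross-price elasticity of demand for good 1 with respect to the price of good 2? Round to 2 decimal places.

At P_1 = 35.1 and P_2 = 35.3: Q_1 = 1160.27.
∂Q_1/∂P_2 = 7.
ε = (∂Q_1/∂P_2)(P_2/Q_1) = 7 × (35.3/1160.27) ≈ 0.21.
Since ε > 0, good 1 and good 2 are substitutes.

0.21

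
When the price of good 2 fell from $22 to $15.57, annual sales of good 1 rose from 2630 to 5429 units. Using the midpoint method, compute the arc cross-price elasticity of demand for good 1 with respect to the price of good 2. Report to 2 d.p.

-2.03

ΔQ_1 = 5429 − 2630 = 2799; ΔP_2 = 15.57 − 22 = -6.43.
Midpoints: Q̄_1 = 4029.5, P̄_2 = 18.79.
ε = (ΔQ_1/Q̄_1)/(ΔP_2/P̄_2) = (2799/4029.5)/(-6.43/18.79) ≈ -2.03.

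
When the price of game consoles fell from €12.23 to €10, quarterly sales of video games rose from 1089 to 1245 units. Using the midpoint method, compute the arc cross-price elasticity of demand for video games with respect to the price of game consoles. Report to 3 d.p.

-0.666

ΔQ_A = 1245 − 1089 = 156; ΔP_B = 10 − 12.23 = -2.23.
Midpoints: Q̄_A = 1167.0, P̄_B = 11.12.
ε = (ΔQ_A/Q̄_A)/(ΔP_B/P̄_B) = (156/1167.0)/(-2.23/11.12) ≈ -0.666.
ε < 0: video games and game consoles are complements.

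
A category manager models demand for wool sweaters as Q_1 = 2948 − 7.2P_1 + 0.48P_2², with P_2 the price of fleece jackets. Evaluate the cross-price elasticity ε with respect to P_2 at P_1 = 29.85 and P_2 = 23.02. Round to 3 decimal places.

0.170

At P_1 = 29.85 and P_2 = 23.02: Q_1 = 2987.442.
∂Q_1/∂P_2 = 0.96P_2 = 0.96(23.02) = 22.0992.
ε = (∂Q_1/∂P_2)(P_2/Q_1) = 22.0992 × (23.02/2987.442) ≈ 0.170.
ε > 0: substitutes.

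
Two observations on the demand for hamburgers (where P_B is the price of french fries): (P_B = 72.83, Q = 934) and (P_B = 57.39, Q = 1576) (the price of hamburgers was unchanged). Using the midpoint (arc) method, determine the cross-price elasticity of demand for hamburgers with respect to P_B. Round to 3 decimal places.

-2.157

ΔQ_A = 1576 − 934 = 642; ΔP_B = 57.39 − 72.83 = -15.44.
Midpoints: Q̄_A = 1255.0, P̄_B = 65.11.
ε = (ΔQ_A/Q̄_A)/(ΔP_B/P̄_B) = (642/1255.0)/(-15.44/65.11) ≈ -2.157.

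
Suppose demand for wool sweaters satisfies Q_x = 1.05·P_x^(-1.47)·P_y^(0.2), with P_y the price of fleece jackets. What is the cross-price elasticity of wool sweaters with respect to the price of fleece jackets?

0.20

In a log-linear (constant-elasticity) demand function, the coefficient on the exponent of P_y is the cross-price elasticity.
ε = 0.20. Positive, so wool sweaters and fleece jackets are substitutes.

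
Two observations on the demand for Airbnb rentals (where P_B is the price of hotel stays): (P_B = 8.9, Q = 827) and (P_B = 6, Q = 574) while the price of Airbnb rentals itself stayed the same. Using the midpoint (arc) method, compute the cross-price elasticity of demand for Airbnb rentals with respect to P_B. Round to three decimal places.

ΔQ_A = 574 − 827 = -253; ΔP_B = 6 − 8.9 = -2.9.
Midpoints: Q̄_A = 700.5, P̄_B = 7.45.
ε = (ΔQ_A/Q̄_A)/(ΔP_B/P̄_B) = (-253/700.5)/(-2.9/7.45) ≈ 0.928.
ε > 0: Airbnb rentals and hotel stays are substitutes.

0.928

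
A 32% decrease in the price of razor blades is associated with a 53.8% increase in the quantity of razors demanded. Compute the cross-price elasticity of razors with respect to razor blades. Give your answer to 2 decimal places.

-1.68

ε = (%ΔQ of razors) / (%ΔP of razor blades) = (53.8%) / (-32%) ≈ -1.68.
Negative cross-price elasticity: complements.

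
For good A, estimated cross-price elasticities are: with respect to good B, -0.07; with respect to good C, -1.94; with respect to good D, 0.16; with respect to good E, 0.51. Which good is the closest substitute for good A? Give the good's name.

good E

Substitutes have ε > 0. Among the positive values, 0.51 (good E) is largest.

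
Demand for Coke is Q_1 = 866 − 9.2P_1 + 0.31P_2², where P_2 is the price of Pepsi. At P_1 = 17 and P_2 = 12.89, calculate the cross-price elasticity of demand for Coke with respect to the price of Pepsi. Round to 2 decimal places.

0.14

At P_1 = 17 and P_2 = 12.89: Q_1 = 761.107.
∂Q_1/∂P_2 = 0.62P_2 = 0.62(12.89) = 7.9918.
ε = (∂Q_1/∂P_2)(P_2/Q_1) = 7.9918 × (12.89/761.107) ≈ 0.14.
ε > 0: substitutes.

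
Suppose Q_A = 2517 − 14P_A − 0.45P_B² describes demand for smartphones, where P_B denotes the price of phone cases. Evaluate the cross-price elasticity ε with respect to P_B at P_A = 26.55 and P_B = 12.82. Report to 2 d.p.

At P_A = 26.55 and P_B = 12.82: Q_A = 2071.341.
∂Q_A/∂P_B = -0.9P_B = -0.9(12.82) = -11.5380.
ε = (∂Q_A/∂P_B)(P_B/Q_A) = -11.5380 × (12.82/2071.341) ≈ -0.07.

-0.07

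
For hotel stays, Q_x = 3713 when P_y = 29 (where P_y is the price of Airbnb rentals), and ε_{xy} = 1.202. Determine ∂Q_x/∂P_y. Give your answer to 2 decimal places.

ε = (∂Q_x/∂P_y)·(P_y/Q_x) ⇒ ∂Q_x/∂P_y = ε·Q_x/P_y = 1.202 × 3713/29 ≈ 153.90.

153.90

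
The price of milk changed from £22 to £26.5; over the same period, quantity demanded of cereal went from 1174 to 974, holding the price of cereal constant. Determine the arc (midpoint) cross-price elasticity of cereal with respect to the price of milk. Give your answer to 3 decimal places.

-1.004

ΔQ_A = 974 − 1174 = -200; ΔP_B = 26.5 − 22 = 4.5.
Midpoints: Q̄_A = 1074.0, P̄_B = 24.25.
ε = (ΔQ_A/Q̄_A)/(ΔP_B/P̄_B) = (-200/1074.0)/(4.5/24.25) ≈ -1.004.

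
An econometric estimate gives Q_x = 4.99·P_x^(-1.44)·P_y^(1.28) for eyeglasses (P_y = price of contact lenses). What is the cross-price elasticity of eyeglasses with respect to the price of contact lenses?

1.28

In a log-linear (constant-elasticity) demand function, the coefficient on the exponent of P_y is the cross-price elasticity.
ε = 1.28. Positive, so eyeglasses and contact lenses are substitutes.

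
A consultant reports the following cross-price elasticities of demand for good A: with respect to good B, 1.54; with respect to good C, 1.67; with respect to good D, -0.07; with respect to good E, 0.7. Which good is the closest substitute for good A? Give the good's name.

good C

Substitutes have ε > 0. Among the positive values, 1.67 (good C) is largest.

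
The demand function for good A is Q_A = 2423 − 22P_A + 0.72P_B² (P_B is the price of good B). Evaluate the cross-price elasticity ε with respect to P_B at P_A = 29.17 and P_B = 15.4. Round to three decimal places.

0.175

At P_A = 29.17 and P_B = 15.4: Q_A = 1952.015.
∂Q_A/∂P_B = 1.44P_B = 1.44(15.4) = 22.1760.
ε = (∂Q_A/∂P_B)(P_B/Q_A) = 22.1760 × (15.4/1952.015) ≈ 0.175.
ε > 0: substitutes.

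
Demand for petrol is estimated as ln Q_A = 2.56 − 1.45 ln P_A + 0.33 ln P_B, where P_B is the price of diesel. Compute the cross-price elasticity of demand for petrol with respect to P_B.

In a log-linear (constant-elasticity) demand function, the coefficient on ln P_B is the cross-price elasticity.
ε = 0.33. Positive, so petrol and diesel are substitutes.

0.33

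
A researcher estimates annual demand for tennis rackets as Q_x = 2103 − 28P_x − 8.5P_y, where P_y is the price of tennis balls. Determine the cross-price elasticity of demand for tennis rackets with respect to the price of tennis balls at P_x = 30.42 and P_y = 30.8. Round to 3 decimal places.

At P_x = 30.42 and P_y = 30.8: Q_x = 989.44.
∂Q_x/∂P_y = -8.5.
ε = (∂Q_x/∂P_y)(P_y/Q_x) = -8.5 × (30.8/989.44) ≈ -0.265.

-0.265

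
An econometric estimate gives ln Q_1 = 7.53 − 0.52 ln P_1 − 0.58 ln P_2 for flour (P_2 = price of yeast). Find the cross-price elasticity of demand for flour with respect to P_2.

-0.58

In a log-linear (constant-elasticity) demand function, the coefficient on ln P_2 is the cross-price elasticity.
ε = -0.58. Negative, so flour and yeast are complements.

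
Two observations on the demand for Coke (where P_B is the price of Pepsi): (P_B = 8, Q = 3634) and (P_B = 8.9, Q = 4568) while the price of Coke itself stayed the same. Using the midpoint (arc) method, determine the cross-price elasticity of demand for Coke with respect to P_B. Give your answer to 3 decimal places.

ΔQ_A = 4568 − 3634 = 934; ΔP_B = 8.9 − 8 = 0.9.
Midpoints: Q̄_A = 4101.0, P̄_B = 8.45.
ε = (ΔQ_A/Q̄_A)/(ΔP_B/P̄_B) = (934/4101.0)/(0.9/8.45) ≈ 2.138.
ε > 0: Coke and Pepsi are substitutes.

2.138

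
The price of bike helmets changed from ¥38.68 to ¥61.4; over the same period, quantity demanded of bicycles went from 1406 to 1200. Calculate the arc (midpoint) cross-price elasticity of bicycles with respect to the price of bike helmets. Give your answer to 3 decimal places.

ΔQ_A = 1200 − 1406 = -206; ΔP_B = 61.4 − 38.68 = 22.72.
Midpoints: Q̄_A = 1303.0, P̄_B = 50.04.
ε = (ΔQ_A/Q̄_A)/(ΔP_B/P̄_B) = (-206/1303.0)/(22.72/50.04) ≈ -0.348.

-0.348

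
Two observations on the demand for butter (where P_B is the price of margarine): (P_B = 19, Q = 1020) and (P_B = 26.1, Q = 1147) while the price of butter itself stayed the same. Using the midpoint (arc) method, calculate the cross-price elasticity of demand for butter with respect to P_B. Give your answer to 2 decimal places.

0.37

ΔQ_A = 1147 − 1020 = 127; ΔP_B = 26.1 − 19 = 7.1.
Midpoints: Q̄_A = 1083.5, P̄_B = 22.55.
ε = (ΔQ_A/Q̄_A)/(ΔP_B/P̄_B) = (127/1083.5)/(7.1/22.55) ≈ 0.37.
ε > 0: butter and margarine are substitutes.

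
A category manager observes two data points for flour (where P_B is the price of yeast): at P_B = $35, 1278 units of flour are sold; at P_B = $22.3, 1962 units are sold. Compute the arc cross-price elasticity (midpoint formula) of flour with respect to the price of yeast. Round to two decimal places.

-0.95

ΔQ_A = 1962 − 1278 = 684; ΔP_B = 22.3 − 35 = -12.7.
Midpoints: Q̄_A = 1620.0, P̄_B = 28.65.
ε = (ΔQ_A/Q̄_A)/(ΔP_B/P̄_B) = (684/1620.0)/(-12.7/28.65) ≈ -0.95.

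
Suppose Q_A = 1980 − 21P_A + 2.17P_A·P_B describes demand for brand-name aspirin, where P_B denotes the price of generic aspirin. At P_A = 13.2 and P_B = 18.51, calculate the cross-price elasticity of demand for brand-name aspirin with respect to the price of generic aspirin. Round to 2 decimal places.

0.24

At P_A = 13.2 and P_B = 18.51: Q_A = 2233.000.
∂Q_A/∂P_B = 2.17P_A = 2.17(13.2) = 28.6440.
ε = (∂Q_A/∂P_B)(P_B/Q_A) = 28.6440 × (18.51/2233.000) ≈ 0.24.
ε > 0: substitutes.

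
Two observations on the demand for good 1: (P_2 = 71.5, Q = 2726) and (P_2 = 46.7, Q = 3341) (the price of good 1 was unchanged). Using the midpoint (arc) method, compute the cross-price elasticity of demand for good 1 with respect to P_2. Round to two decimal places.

-0.48

ΔQ_1 = 3341 − 2726 = 615; ΔP_2 = 46.7 − 71.5 = -24.8.
Midpoints: Q̄_1 = 3033.5, P̄_2 = 59.10.
ε = (ΔQ_1/Q̄_1)/(ΔP_2/P̄_2) = (615/3033.5)/(-24.8/59.10) ≈ -0.48.
ε < 0: good 1 and good 2 are complements.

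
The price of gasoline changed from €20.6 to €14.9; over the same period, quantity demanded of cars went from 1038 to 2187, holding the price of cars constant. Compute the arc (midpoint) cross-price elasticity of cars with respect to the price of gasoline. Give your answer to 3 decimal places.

ΔQ_A = 2187 − 1038 = 1149; ΔP_B = 14.9 − 20.6 = -5.7.
Midpoints: Q̄_A = 1612.5, P̄_B = 17.75.
ε = (ΔQ_A/Q̄_A)/(ΔP_B/P̄_B) = (1149/1612.5)/(-5.7/17.75) ≈ -2.219.

-2.219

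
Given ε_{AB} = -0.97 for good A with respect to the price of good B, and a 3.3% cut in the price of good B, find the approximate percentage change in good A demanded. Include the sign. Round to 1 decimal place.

%ΔQ ≈ ε × %ΔP of good B = -0.97 × (-3.3%) = 3.2%.
Demand for good A rises by about 3.2%.

3.2%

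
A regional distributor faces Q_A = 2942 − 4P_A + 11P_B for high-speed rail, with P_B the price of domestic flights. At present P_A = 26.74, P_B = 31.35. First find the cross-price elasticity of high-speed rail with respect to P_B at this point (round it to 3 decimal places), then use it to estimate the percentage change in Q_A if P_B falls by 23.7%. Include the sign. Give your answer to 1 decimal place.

-2.6%

At P_A = 26.74, P_B = 31.35: Q_A = 3179.89.
∂Q_A/∂P_B = 11.
ε = (∂Q_A/∂P_B)(P_B/Q_A) = 11.0000 × 31.35/3179.89 ≈ 0.108.
%ΔQ_A ≈ ε × %ΔP_B = 0.108 × (-23.7%) = -2.6%.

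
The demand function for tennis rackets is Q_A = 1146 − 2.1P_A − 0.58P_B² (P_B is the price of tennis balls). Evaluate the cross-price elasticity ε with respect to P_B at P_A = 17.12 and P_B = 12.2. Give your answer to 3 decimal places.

At P_A = 17.12 and P_B = 12.2: Q_A = 1023.721.
∂Q_A/∂P_B = -1.16P_B = -1.16(12.2) = -14.1520.
ε = (∂Q_A/∂P_B)(P_B/Q_A) = -14.1520 × (12.2/1023.721) ≈ -0.169.

-0.169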